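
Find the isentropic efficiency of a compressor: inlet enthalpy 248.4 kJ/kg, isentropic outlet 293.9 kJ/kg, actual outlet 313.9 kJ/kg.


dh_ideal = 293.9 - 248.4 = 45.5 kJ/kg
dh_actual = 313.9 - 248.4 = 65.5 kJ/kg
eta_s = dh_ideal / dh_actual = 45.5 / 65.5
eta_s = 0.6947

0.6947


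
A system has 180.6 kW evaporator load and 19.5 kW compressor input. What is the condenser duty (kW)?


Q_cond = Q_evap + W
Q_cond = 180.6 + 19.5
Q_cond = 200.1 kW

200.1


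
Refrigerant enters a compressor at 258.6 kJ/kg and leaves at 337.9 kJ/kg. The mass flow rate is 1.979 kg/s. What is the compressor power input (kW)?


dh = 337.9 - 258.6 = 79.3 kJ/kg
W = m_dot * dh = 1.979 * 79.3 = 156.93 kW

156.93


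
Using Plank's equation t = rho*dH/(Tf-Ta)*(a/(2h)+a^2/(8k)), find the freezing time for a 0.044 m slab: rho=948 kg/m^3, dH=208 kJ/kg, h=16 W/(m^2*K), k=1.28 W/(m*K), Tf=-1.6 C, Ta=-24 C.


dT = -1.6 - (-24) = 22.4 K
term1 = a/(2h) = 0.044/(2*16) = 0.001375
term2 = a^2/(8k) = 0.044^2/(8*1.28) = 0.0001890625
t = rho*dH*1000/dT * (term1 + term2)
t = 948*208*1000/22.4 * (0.001375 + 0.0001890625)
t = 13768 s

13768


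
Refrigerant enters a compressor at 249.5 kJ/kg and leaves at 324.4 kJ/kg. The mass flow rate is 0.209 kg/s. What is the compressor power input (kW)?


dh = 324.4 - 249.5 = 74.9 kJ/kg
W = m_dot * dh = 0.209 * 74.9 = 15.65 kW

15.65


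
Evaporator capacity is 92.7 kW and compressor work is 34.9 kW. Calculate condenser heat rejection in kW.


Q_cond = Q_evap + W
Q_cond = 92.7 + 34.9
Q_cond = 127.6 kW

127.6


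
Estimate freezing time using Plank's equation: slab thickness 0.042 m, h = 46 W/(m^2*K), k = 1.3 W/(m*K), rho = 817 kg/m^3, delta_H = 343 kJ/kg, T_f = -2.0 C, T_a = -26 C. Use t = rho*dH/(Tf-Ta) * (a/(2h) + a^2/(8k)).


dT = -2.0 - (-26) = 24.0 K
term1 = a/(2h) = 0.042/(2*46) = 0.0004565217391
term2 = a^2/(8k) = 0.042^2/(8*1.3) = 0.0001696153846
t = rho*dH*1000/dT * (term1 + term2)
t = 817*343*1000/24.0 * (0.0004565217391 + 0.0001696153846)
t = 7311 s

7311


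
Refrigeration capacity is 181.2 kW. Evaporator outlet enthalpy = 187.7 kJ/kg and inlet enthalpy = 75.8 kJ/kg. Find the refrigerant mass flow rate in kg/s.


dh = 187.7 - 75.8 = 111.9 kJ/kg
m_dot = Q / dh = 181.2 / 111.9 = 1.6193 kg/s

1.6193


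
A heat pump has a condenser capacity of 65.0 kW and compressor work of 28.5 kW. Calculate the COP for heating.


COP_hp = Q_cond / W
COP_hp = 65.0 / 28.5
COP_hp = 2.281

2.281


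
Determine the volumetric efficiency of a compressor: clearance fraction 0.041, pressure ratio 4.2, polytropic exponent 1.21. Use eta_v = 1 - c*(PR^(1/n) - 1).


PR^(1/n) = 4.2^(1/1.21) = 3.2740255
eta_v = 1 - 0.041 * (3.2740255 - 1)
eta_v = 0.9068

0.9068


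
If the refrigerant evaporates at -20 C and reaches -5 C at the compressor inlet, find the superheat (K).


Superheat = T_suction - T_evap
Superheat = -5 - (-20)
Superheat = 15 K

15


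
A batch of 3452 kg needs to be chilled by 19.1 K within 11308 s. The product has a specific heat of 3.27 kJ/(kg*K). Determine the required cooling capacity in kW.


Q = m * cp * dT / t
Q = 3452 * 3.27 * 19.1 / 11308
Q = 19.066 kW

19.066


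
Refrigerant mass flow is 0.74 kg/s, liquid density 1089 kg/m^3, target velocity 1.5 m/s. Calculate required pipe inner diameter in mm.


A = m_dot / (rho * v) = 0.74 / (1089 * 1.5) = 0.0004530149985 m^2
d = sqrt(4*A/pi) * 1000
d = 24.0 mm

24.0


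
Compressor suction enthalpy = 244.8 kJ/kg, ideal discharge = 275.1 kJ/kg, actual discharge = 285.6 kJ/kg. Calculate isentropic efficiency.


dh_ideal = 275.1 - 244.8 = 30.3 kJ/kg
dh_actual = 285.6 - 244.8 = 40.8 kJ/kg
eta_s = dh_ideal / dh_actual = 30.3 / 40.8
eta_s = 0.7426

0.7426


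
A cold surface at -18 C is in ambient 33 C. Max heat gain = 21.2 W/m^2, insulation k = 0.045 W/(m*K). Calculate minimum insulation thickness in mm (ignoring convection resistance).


dT = 33 - (-18) = 51 K
thickness = k * dT / q_max * 1000
thickness = 0.045 * 51 / 21.2 * 1000
thickness = 108.3 mm

108.3


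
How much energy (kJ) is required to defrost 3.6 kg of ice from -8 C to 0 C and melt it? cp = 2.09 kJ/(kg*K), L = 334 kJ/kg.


Sensible heat = cp * dT = 2.09 * 8 = 16.72 kJ/kg
Total per kg = 16.72 + 334 = 350.72 kJ/kg
Q = m * total = 3.6 * 350.72
Q = 1262.6 kJ

1262.6


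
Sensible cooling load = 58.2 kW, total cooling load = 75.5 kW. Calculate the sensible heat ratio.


SHR = Q_sensible / Q_total
SHR = 58.2 / 75.5
SHR = 0.771

0.771


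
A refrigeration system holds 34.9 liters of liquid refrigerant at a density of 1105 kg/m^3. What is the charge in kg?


Charge = V * rho / 1000
Charge = 34.9 * 1105 / 1000
Charge = 38.56 kg

38.56


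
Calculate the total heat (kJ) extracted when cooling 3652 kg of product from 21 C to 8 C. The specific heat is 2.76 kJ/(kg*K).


dT = 21 - (8) = 13 K
Q = m * cp * dT = 3652 * 2.76 * 13
Q = 131034 kJ

131034


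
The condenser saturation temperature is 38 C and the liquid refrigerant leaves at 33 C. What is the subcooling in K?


Subcooling = T_cond - T_liquid
Subcooling = 38 - 33
Subcooling = 5 K

5


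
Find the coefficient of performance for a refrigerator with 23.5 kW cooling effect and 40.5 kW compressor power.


COP = Q_evap / W
COP = 23.5 / 40.5
COP = 0.58

0.58


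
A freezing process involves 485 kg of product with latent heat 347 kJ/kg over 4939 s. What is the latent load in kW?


Q_lat = m * h_fg / t
Q_lat = 485 * 347 / 4939
Q_lat = 34.07 kW

34.07


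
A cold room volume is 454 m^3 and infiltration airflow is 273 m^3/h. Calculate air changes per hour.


ACH = flow / volume
ACH = 273 / 454
ACH = 0.601

0.601


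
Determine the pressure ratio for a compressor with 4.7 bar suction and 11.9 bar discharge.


PR = P_high / P_low
PR = 11.9 / 4.7
PR = 2.532

2.532


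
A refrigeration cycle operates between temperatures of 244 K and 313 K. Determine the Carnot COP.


dT = 313 - 244 = 69 K
COP_carnot = T_cold / dT = 244 / 69
COP_carnot = 3.536

3.536


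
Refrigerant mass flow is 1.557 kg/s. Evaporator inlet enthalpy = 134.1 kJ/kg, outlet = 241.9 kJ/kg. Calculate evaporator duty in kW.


dh = 241.9 - 134.1 = 107.8 kJ/kg
Q_evap = m_dot * dh = 1.557 * 107.8
Q_evap = 167.84 kW

167.84


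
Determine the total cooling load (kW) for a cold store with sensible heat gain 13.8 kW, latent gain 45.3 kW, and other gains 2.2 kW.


Q_total = Q_s + Q_l + Q_misc
Q_total = 13.8 + 45.3 + 2.2
Q_total = 61.3 kW

61.3


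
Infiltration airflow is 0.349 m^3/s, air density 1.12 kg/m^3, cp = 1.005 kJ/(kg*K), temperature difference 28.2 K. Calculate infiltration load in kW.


Q = V_dot * rho * cp * dT
Q = 0.349 * 1.12 * 1.005 * 28.2
Q = 11.078 kW

11.078


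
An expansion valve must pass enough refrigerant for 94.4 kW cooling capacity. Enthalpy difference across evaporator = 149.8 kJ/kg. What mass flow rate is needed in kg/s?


m_dot = Q / dh
m_dot = 94.4 / 149.8
m_dot = 0.6302 kg/s

0.6302


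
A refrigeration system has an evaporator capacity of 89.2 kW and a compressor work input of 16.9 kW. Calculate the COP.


COP = Q_evap / W
COP = 89.2 / 16.9
COP = 5.278

5.278


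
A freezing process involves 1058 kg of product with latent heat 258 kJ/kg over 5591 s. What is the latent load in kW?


Q_lat = m * h_fg / t
Q_lat = 1058 * 258 / 5591
Q_lat = 48.82 kW

48.82


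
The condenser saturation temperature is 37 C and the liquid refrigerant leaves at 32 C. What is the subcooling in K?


Subcooling = T_cond - T_liquid
Subcooling = 37 - 32
Subcooling = 5 K

5


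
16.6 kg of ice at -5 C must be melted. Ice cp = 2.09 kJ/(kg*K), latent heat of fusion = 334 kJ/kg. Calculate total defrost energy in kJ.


Sensible heat = cp * dT = 2.09 * 5 = 10.45 kJ/kg
Total per kg = 10.45 + 334 = 344.45 kJ/kg
Q = m * total = 16.6 * 344.45
Q = 5717.9 kJ

5717.9


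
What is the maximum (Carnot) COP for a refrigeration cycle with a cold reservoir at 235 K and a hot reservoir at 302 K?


dT = 302 - 235 = 67 K
COP_carnot = T_cold / dT = 235 / 67
COP_carnot = 3.507

3.507


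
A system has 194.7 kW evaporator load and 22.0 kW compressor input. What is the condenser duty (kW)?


Q_cond = Q_evap + W
Q_cond = 194.7 + 22.0
Q_cond = 216.7 kW

216.7


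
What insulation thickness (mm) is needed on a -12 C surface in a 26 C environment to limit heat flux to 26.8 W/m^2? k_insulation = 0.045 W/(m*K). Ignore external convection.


dT = 26 - (-12) = 38 K
thickness = k * dT / q_max * 1000
thickness = 0.045 * 38 / 26.8 * 1000
thickness = 63.8 mm

63.8


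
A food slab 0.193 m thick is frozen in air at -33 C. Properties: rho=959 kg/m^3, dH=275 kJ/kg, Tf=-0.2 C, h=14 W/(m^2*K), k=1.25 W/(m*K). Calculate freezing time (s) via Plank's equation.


dT = -0.2 - (-33) = 32.8 K
term1 = a/(2h) = 0.193/(2*14) = 0.006892857143
term2 = a^2/(8k) = 0.193^2/(8*1.25) = 0.0037249
t = rho*dH*1000/dT * (term1 + term2)
t = 959*275*1000/32.8 * (0.006892857143 + 0.0037249)
t = 85371 s

85371


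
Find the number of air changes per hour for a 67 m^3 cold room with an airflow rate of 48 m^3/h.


ACH = flow / volume
ACH = 48 / 67
ACH = 0.716

0.716


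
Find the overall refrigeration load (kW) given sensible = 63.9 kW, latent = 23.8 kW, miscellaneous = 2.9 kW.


Q_total = Q_s + Q_l + Q_misc
Q_total = 63.9 + 23.8 + 2.9
Q_total = 90.6 kW

90.6


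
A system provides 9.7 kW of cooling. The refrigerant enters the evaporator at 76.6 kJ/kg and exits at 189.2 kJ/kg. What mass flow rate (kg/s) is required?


dh = 189.2 - 76.6 = 112.6 kJ/kg
m_dot = Q / dh = 9.7 / 112.6 = 0.0861 kg/s

0.0861


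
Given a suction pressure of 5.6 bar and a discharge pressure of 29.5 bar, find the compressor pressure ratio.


PR = P_high / P_low
PR = 29.5 / 5.6
PR = 5.268

5.268


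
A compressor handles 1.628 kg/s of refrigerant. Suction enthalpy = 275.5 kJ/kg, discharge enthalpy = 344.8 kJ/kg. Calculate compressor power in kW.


dh = 344.8 - 275.5 = 69.3 kJ/kg
W = m_dot * dh = 1.628 * 69.3 = 112.82 kW

112.82


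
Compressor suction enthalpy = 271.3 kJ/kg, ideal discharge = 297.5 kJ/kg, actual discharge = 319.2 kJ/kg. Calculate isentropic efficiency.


dh_ideal = 297.5 - 271.3 = 26.2 kJ/kg
dh_actual = 319.2 - 271.3 = 47.9 kJ/kg
eta_s = dh_ideal / dh_actual = 26.2 / 47.9
eta_s = 0.547

0.547


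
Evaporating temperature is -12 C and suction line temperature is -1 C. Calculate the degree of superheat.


Superheat = T_suction - T_evap
Superheat = -1 - (-12)
Superheat = 11 K

11


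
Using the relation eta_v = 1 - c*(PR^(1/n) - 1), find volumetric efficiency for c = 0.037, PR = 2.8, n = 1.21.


PR^(1/n) = 2.8^(1/1.21) = 2.34181235
eta_v = 1 - 0.037 * (2.34181235 - 1)
eta_v = 0.9504

0.9504


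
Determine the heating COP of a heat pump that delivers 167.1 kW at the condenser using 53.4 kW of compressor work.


COP_hp = Q_cond / W
COP_hp = 167.1 / 53.4
COP_hp = 3.129

3.129


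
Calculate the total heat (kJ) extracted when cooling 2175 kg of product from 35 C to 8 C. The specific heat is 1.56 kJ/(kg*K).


dT = 35 - (8) = 27 K
Q = m * cp * dT = 2175 * 1.56 * 27
Q = 91611 kJ

91611


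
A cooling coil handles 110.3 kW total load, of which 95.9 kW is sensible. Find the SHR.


SHR = Q_sensible / Q_total
SHR = 95.9 / 110.3
SHR = 0.869

0.869


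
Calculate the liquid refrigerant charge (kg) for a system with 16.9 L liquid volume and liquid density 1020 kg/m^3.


Charge = V * rho / 1000
Charge = 16.9 * 1020 / 1000
Charge = 17.24 kg

17.24


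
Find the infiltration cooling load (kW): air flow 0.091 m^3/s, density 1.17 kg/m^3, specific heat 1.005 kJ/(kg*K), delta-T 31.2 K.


Q = V_dot * rho * cp * dT
Q = 0.091 * 1.17 * 1.005 * 31.2
Q = 3.338 kW

3.338


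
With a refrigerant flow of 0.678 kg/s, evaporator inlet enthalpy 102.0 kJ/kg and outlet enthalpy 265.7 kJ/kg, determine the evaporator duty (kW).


dh = 265.7 - 102.0 = 163.7 kJ/kg
Q_evap = m_dot * dh = 0.678 * 163.7
Q_evap = 110.99 kW

110.99


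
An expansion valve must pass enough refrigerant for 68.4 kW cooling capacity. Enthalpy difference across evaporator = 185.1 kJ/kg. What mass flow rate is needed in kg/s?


m_dot = Q / dh
m_dot = 68.4 / 185.1
m_dot = 0.3695 kg/s

0.3695


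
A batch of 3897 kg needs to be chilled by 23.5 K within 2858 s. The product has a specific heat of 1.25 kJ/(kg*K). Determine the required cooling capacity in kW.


Q = m * cp * dT / t
Q = 3897 * 1.25 * 23.5 / 2858
Q = 40.054 kW

40.054


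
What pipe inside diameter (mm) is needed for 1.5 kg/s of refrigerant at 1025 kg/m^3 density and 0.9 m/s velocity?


A = m_dot / (rho * v) = 1.5 / (1025 * 0.9) = 0.00162601626 m^2
d = sqrt(4*A/pi) * 1000
d = 45.5 mm

45.5


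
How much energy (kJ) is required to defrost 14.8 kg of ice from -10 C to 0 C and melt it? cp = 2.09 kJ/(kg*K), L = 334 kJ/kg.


Sensible heat = cp * dT = 2.09 * 10 = 20.9 kJ/kg
Total per kg = 20.9 + 334 = 354.9 kJ/kg
Q = m * total = 14.8 * 354.9
Q = 5252.5 kJ

5252.5


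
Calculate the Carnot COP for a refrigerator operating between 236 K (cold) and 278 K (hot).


dT = 278 - 236 = 42 K
COP_carnot = T_cold / dT = 236 / 42
COP_carnot = 5.619

5.619


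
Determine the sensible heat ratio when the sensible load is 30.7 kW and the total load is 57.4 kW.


SHR = Q_sensible / Q_total
SHR = 30.7 / 57.4
SHR = 0.535

0.535


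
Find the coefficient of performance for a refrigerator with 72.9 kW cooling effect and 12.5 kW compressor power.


COP = Q_evap / W
COP = 72.9 / 12.5
COP = 5.832

5.832


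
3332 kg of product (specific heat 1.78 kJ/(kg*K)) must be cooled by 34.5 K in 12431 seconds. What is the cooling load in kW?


Q = m * cp * dT / t
Q = 3332 * 1.78 * 34.5 / 12431
Q = 16.46 kW

16.46


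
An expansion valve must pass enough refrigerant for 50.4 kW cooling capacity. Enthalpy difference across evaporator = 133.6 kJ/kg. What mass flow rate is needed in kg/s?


m_dot = Q / dh
m_dot = 50.4 / 133.6
m_dot = 0.3772 kg/s

0.3772


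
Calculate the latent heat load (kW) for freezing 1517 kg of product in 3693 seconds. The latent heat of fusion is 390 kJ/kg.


Q_lat = m * h_fg / t
Q_lat = 1517 * 390 / 3693
Q_lat = 160.2 kW

160.2


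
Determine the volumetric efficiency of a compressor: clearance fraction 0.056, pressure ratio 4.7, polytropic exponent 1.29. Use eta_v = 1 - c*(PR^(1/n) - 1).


PR^(1/n) = 4.7^(1/1.29) = 3.31899113
eta_v = 1 - 0.056 * (3.31899113 - 1)
eta_v = 0.8701

0.8701


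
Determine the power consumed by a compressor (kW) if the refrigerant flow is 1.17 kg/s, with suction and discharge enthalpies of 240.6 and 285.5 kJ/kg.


dh = 285.5 - 240.6 = 44.9 kJ/kg
W = m_dot * dh = 1.17 * 44.9 = 52.53 kW

52.53


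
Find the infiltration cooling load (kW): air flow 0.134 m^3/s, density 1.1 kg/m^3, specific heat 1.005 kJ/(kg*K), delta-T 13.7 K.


Q = V_dot * rho * cp * dT
Q = 0.134 * 1.1 * 1.005 * 13.7
Q = 2.029 kW

2.029


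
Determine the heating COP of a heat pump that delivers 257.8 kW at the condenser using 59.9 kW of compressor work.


COP_hp = Q_cond / W
COP_hp = 257.8 / 59.9
COP_hp = 4.304

4.304


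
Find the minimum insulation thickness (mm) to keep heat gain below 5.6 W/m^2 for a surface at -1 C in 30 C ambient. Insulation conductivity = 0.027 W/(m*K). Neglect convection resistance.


dT = 30 - (-1) = 31 K
thickness = k * dT / q_max * 1000
thickness = 0.027 * 31 / 5.6 * 1000
thickness = 149.5 mm

149.5


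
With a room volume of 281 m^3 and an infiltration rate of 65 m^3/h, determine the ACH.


ACH = flow / volume
ACH = 65 / 281
ACH = 0.231

0.231


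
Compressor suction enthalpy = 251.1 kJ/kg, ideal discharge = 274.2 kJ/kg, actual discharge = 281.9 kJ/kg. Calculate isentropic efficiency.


dh_ideal = 274.2 - 251.1 = 23.1 kJ/kg
dh_actual = 281.9 - 251.1 = 30.8 kJ/kg
eta_s = dh_ideal / dh_actual = 23.1 / 30.8
eta_s = 0.75

0.75


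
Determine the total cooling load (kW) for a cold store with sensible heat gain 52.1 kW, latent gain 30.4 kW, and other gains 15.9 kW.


Q_total = Q_s + Q_l + Q_misc
Q_total = 52.1 + 30.4 + 15.9
Q_total = 98.4 kW

98.4


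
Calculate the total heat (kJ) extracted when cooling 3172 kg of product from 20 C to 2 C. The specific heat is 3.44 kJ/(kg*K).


dT = 20 - (2) = 18 K
Q = m * cp * dT = 3172 * 3.44 * 18
Q = 196410 kJ

196410


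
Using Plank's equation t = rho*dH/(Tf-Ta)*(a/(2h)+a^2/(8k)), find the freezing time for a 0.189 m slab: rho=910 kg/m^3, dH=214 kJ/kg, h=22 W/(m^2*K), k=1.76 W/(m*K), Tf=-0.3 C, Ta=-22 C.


dT = -0.3 - (-22) = 21.7 K
term1 = a/(2h) = 0.189/(2*22) = 0.004295454545
term2 = a^2/(8k) = 0.189^2/(8*1.76) = 0.002537002841
t = rho*dH*1000/dT * (term1 + term2)
t = 910*214*1000/21.7 * (0.004295454545 + 0.002537002841)
t = 61316 s

61316


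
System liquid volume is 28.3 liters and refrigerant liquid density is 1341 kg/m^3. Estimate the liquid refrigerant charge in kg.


Charge = V * rho / 1000
Charge = 28.3 * 1341 / 1000
Charge = 37.95 kg

37.95


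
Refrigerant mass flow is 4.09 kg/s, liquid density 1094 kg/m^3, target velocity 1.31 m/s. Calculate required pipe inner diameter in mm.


A = m_dot / (rho * v) = 4.09 / (1094 * 1.31) = 0.002853873313 m^2
d = sqrt(4*A/pi) * 1000
d = 60.3 mm

60.3


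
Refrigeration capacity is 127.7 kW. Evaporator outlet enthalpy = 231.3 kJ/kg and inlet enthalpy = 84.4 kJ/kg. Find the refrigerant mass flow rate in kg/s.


dh = 231.3 - 84.4 = 146.9 kJ/kg
m_dot = Q / dh = 127.7 / 146.9 = 0.8693 kg/s

0.8693


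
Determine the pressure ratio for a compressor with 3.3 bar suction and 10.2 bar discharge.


PR = P_high / P_low
PR = 10.2 / 3.3
PR = 3.091

3.091


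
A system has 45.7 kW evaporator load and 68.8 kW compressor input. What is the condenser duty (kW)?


Q_cond = Q_evap + W
Q_cond = 45.7 + 68.8
Q_cond = 114.5 kW

114.5


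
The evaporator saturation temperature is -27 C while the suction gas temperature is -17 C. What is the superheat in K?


Superheat = T_suction - T_evap
Superheat = -17 - (-27)
Superheat = 10 K

10


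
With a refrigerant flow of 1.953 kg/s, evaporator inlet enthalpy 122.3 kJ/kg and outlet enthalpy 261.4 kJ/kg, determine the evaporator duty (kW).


dh = 261.4 - 122.3 = 139.1 kJ/kg
Q_evap = m_dot * dh = 1.953 * 139.1
Q_evap = 271.66 kW

271.66


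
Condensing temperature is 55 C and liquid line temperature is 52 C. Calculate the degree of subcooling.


Subcooling = T_cond - T_liquid
Subcooling = 55 - 52
Subcooling = 3 K

3


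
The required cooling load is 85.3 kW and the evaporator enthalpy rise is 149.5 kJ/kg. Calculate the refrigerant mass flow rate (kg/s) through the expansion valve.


m_dot = Q / dh
m_dot = 85.3 / 149.5
m_dot = 0.5706 kg/s

0.5706


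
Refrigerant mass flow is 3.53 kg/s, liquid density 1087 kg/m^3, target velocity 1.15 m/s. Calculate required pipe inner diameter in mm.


A = m_dot / (rho * v) = 3.53 / (1087 * 1.15) = 0.002823887045 m^2
d = sqrt(4*A/pi) * 1000
d = 60.0 mm

60.0


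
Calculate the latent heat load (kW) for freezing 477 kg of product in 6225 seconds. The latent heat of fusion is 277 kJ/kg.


Q_lat = m * h_fg / t
Q_lat = 477 * 277 / 6225
Q_lat = 21.23 kW

21.23


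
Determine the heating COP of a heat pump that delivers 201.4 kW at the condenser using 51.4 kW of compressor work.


COP_hp = Q_cond / W
COP_hp = 201.4 / 51.4
COP_hp = 3.918

3.918


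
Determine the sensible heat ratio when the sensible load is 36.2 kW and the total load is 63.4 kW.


SHR = Q_sensible / Q_total
SHR = 36.2 / 63.4
SHR = 0.571

0.571


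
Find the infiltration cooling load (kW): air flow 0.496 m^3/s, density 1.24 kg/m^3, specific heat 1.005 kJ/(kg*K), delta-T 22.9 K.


Q = V_dot * rho * cp * dT
Q = 0.496 * 1.24 * 1.005 * 22.9
Q = 14.155 kW

14.155


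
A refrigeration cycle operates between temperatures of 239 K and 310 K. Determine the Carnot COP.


dT = 310 - 239 = 71 K
COP_carnot = T_cold / dT = 239 / 71
COP_carnot = 3.366

3.366


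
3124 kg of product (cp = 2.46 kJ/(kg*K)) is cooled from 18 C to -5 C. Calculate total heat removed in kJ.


dT = 18 - (-5) = 23 K
Q = m * cp * dT = 3124 * 2.46 * 23
Q = 176756 kJ

176756


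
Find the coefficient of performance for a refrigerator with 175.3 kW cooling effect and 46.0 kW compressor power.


COP = Q_evap / W
COP = 175.3 / 46.0
COP = 3.811

3.811


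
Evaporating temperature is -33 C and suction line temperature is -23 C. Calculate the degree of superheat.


Superheat = T_suction - T_evap
Superheat = -23 - (-33)
Superheat = 10 K

10


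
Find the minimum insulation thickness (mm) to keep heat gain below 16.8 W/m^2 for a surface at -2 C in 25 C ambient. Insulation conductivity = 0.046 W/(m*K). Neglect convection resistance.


dT = 25 - (-2) = 27 K
thickness = k * dT / q_max * 1000
thickness = 0.046 * 27 / 16.8 * 1000
thickness = 73.9 mm

73.9


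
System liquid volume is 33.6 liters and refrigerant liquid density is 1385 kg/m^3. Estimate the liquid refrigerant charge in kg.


Charge = V * rho / 1000
Charge = 33.6 * 1385 / 1000
Charge = 46.54 kg

46.54


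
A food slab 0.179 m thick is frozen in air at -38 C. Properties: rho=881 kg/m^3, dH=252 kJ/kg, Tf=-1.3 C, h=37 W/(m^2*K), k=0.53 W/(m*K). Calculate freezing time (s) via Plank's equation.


dT = -1.3 - (-38) = 36.7 K
term1 = a/(2h) = 0.179/(2*37) = 0.002418918919
term2 = a^2/(8k) = 0.179^2/(8*0.53) = 0.007556839623
t = rho*dH*1000/dT * (term1 + term2)
t = 881*252*1000/36.7 * (0.002418918919 + 0.007556839623)
t = 60347 s

60347


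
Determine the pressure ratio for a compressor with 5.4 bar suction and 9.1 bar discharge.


PR = P_high / P_low
PR = 9.1 / 5.4
PR = 1.685

1.685


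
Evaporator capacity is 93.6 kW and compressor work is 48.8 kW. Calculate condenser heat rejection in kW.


Q_cond = Q_evap + W
Q_cond = 93.6 + 48.8
Q_cond = 142.4 kW

142.4


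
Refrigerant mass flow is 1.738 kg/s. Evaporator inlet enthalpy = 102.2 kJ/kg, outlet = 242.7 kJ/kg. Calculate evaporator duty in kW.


dh = 242.7 - 102.2 = 140.5 kJ/kg
Q_evap = m_dot * dh = 1.738 * 140.5
Q_evap = 244.19 kW

244.19


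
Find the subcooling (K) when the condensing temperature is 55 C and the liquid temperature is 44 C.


Subcooling = T_cond - T_liquid
Subcooling = 55 - 44
Subcooling = 11 K

11


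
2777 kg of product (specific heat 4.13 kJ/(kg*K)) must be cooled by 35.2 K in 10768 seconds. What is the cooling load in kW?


Q = m * cp * dT / t
Q = 2777 * 4.13 * 35.2 / 10768
Q = 37.492 kW

37.492


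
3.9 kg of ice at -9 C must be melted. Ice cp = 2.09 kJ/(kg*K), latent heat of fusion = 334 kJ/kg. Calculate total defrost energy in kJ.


Sensible heat = cp * dT = 2.09 * 9 = 18.81 kJ/kg
Total per kg = 18.81 + 334 = 352.81 kJ/kg
Q = m * total = 3.9 * 352.81
Q = 1376.0 kJ

1376.0


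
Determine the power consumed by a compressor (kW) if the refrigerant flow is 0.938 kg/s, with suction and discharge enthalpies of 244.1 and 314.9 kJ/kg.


dh = 314.9 - 244.1 = 70.8 kJ/kg
W = m_dot * dh = 0.938 * 70.8 = 66.41 kW

66.41


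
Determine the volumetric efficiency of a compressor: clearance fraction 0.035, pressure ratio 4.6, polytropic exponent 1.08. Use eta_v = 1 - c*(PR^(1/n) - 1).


PR^(1/n) = 4.6^(1/1.08) = 4.10832374
eta_v = 1 - 0.035 * (4.10832374 - 1)
eta_v = 0.8912

0.8912


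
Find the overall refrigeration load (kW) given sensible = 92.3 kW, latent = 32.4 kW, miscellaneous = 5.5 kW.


Q_total = Q_s + Q_l + Q_misc
Q_total = 92.3 + 32.4 + 5.5
Q_total = 130.2 kW

130.2


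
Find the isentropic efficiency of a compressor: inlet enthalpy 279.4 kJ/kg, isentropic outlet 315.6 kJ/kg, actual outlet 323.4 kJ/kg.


dh_ideal = 315.6 - 279.4 = 36.2 kJ/kg
dh_actual = 323.4 - 279.4 = 44.0 kJ/kg
eta_s = dh_ideal / dh_actual = 36.2 / 44.0
eta_s = 0.8227

0.8227


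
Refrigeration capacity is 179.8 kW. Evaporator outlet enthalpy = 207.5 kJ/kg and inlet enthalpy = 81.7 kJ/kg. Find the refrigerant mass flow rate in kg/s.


dh = 207.5 - 81.7 = 125.8 kJ/kg
m_dot = Q / dh = 179.8 / 125.8 = 1.4293 kg/s

1.4293


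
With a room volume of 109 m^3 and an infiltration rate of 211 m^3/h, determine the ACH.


ACH = flow / volume
ACH = 211 / 109
ACH = 1.936

1.936


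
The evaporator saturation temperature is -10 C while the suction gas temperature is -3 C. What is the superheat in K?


Superheat = T_suction - T_evap
Superheat = -3 - (-10)
Superheat = 7 K

7


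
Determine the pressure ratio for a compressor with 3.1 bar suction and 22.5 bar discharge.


PR = P_high / P_low
PR = 22.5 / 3.1
PR = 7.258

7.258


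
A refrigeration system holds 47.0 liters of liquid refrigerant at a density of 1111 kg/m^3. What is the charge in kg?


Charge = V * rho / 1000
Charge = 47.0 * 1111 / 1000
Charge = 52.22 kg

52.22


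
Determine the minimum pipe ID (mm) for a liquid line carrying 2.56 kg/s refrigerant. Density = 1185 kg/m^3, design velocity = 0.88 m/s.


A = m_dot / (rho * v) = 2.56 / (1185 * 0.88) = 0.002454929037 m^2
d = sqrt(4*A/pi) * 1000
d = 55.9 mm

55.9


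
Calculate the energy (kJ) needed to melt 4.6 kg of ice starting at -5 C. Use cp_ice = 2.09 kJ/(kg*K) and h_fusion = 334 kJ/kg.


Sensible heat = cp * dT = 2.09 * 5 = 10.45 kJ/kg
Total per kg = 10.45 + 334 = 344.45 kJ/kg
Q = m * total = 4.6 * 344.45
Q = 1584.5 kJ

1584.5


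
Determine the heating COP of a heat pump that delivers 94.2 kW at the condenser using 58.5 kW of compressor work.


COP_hp = Q_cond / W
COP_hp = 94.2 / 58.5
COP_hp = 1.61

1.61


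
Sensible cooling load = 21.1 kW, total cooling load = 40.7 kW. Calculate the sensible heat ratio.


SHR = Q_sensible / Q_total
SHR = 21.1 / 40.7
SHR = 0.518

0.518


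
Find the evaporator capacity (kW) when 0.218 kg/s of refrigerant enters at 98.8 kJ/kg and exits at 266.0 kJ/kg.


dh = 266.0 - 98.8 = 167.2 kJ/kg
Q_evap = m_dot * dh = 0.218 * 167.2
Q_evap = 36.45 kW

36.45


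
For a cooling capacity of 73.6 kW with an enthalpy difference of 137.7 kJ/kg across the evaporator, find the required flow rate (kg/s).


m_dot = Q / dh
m_dot = 73.6 / 137.7
m_dot = 0.5345 kg/s

0.5345


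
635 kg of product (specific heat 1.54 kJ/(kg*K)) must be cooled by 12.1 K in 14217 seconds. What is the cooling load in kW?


Q = m * cp * dT / t
Q = 635 * 1.54 * 12.1 / 14217
Q = 0.832 kW

0.832


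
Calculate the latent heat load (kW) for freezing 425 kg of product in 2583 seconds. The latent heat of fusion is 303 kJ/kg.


Q_lat = m * h_fg / t
Q_lat = 425 * 303 / 2583
Q_lat = 49.85 kW

49.85


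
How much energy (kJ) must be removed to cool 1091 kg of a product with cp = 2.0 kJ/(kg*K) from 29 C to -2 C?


dT = 29 - (-2) = 31 K
Q = m * cp * dT = 1091 * 2.0 * 31
Q = 67642 kJ

67642


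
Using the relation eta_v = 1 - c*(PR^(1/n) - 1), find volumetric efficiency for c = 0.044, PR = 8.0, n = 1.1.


PR^(1/n) = 8.0^(1/1.1) = 6.62202624
eta_v = 1 - 0.044 * (6.62202624 - 1)
eta_v = 0.7526

0.7526


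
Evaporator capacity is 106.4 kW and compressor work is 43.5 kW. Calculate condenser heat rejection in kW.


Q_cond = Q_evap + W
Q_cond = 106.4 + 43.5
Q_cond = 149.9 kW

149.9


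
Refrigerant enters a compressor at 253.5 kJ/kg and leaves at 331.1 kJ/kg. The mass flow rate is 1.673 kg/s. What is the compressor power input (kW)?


dh = 331.1 - 253.5 = 77.6 kJ/kg
W = m_dot * dh = 1.673 * 77.6 = 129.82 kW

129.82


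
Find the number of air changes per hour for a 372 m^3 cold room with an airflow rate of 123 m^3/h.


ACH = flow / volume
ACH = 123 / 372
ACH = 0.331

0.331


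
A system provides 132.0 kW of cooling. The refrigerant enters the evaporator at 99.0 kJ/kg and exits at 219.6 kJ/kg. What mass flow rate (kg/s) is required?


dh = 219.6 - 99.0 = 120.6 kJ/kg
m_dot = Q / dh = 132.0 / 120.6 = 1.0945 kg/s

1.0945


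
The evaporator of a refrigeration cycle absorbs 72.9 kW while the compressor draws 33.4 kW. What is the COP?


COP = Q_evap / W
COP = 72.9 / 33.4
COP = 2.183

2.183


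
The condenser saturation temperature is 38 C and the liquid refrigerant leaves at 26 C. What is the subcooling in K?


Subcooling = T_cond - T_liquid
Subcooling = 38 - 26
Subcooling = 12 K

12


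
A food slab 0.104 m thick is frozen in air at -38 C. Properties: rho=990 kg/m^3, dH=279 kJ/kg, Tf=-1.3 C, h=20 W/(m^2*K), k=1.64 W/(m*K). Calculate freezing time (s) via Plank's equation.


dT = -1.3 - (-38) = 36.7 K
term1 = a/(2h) = 0.104/(2*20) = 0.0026
term2 = a^2/(8k) = 0.104^2/(8*1.64) = 0.0008243902439
t = rho*dH*1000/dT * (term1 + term2)
t = 990*279*1000/36.7 * (0.0026 + 0.0008243902439)
t = 25773 s

25773


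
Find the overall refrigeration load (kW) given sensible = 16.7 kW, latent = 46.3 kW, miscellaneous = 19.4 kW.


Q_total = Q_s + Q_l + Q_misc
Q_total = 16.7 + 46.3 + 19.4
Q_total = 82.4 kW

82.4


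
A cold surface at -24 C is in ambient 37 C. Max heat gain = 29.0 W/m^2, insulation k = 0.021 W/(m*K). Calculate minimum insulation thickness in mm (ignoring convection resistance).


dT = 37 - (-24) = 61 K
thickness = k * dT / q_max * 1000
thickness = 0.021 * 61 / 29.0 * 1000
thickness = 44.2 mm

44.2


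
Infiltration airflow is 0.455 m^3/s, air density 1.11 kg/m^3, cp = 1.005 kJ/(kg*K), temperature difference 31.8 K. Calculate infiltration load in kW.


Q = V_dot * rho * cp * dT
Q = 0.455 * 1.11 * 1.005 * 31.8
Q = 16.141 kW

16.141


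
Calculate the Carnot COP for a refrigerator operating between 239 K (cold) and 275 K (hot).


dT = 275 - 239 = 36 K
COP_carnot = T_cold / dT = 239 / 36
COP_carnot = 6.639

6.639


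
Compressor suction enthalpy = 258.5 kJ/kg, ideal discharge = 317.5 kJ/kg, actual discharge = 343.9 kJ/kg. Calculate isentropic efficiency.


dh_ideal = 317.5 - 258.5 = 59.0 kJ/kg
dh_actual = 343.9 - 258.5 = 85.4 kJ/kg
eta_s = dh_ideal / dh_actual = 59.0 / 85.4
eta_s = 0.6909

0.6909


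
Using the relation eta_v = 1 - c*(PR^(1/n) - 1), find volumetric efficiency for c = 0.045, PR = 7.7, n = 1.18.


PR^(1/n) = 7.7^(1/1.18) = 5.63979511
eta_v = 1 - 0.045 * (5.63979511 - 1)
eta_v = 0.7912

0.7912


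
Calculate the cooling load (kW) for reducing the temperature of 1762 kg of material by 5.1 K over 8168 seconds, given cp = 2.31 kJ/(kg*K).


Q = m * cp * dT / t
Q = 1762 * 2.31 * 5.1 / 8168
Q = 2.541 kW

2.541


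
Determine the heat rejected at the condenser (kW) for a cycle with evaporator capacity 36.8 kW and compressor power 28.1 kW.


Q_cond = Q_evap + W
Q_cond = 36.8 + 28.1
Q_cond = 64.9 kW

64.9


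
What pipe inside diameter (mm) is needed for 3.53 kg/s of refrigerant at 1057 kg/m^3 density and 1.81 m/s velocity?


A = m_dot / (rho * v) = 3.53 / (1057 * 1.81) = 0.001845105244 m^2
d = sqrt(4*A/pi) * 1000
d = 48.5 mm

48.5


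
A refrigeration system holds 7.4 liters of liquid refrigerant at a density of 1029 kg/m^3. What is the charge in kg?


Charge = V * rho / 1000
Charge = 7.4 * 1029 / 1000
Charge = 7.61 kg

7.61


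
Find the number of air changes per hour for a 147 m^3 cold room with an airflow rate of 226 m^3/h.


ACH = flow / volume
ACH = 226 / 147
ACH = 1.537

1.537


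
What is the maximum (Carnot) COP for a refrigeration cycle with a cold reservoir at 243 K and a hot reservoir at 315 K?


dT = 315 - 243 = 72 K
COP_carnot = T_cold / dT = 243 / 72
COP_carnot = 3.375

3.375


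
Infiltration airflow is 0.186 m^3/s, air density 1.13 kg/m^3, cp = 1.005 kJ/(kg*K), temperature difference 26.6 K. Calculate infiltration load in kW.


Q = V_dot * rho * cp * dT
Q = 0.186 * 1.13 * 1.005 * 26.6
Q = 5.619 kW

5.619


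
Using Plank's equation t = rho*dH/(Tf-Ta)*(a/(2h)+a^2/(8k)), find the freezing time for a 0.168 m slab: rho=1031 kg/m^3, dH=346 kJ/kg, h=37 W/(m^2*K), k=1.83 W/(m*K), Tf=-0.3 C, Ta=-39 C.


dT = -0.3 - (-39) = 38.7 K
term1 = a/(2h) = 0.168/(2*37) = 0.00227027027
term2 = a^2/(8k) = 0.168^2/(8*1.83) = 0.001927868852
t = rho*dH*1000/dT * (term1 + term2)
t = 1031*346*1000/38.7 * (0.00227027027 + 0.001927868852)
t = 38697 s

38697


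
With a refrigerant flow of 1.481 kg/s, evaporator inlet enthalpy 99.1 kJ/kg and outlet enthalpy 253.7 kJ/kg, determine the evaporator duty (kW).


dh = 253.7 - 99.1 = 154.6 kJ/kg
Q_evap = m_dot * dh = 1.481 * 154.6
Q_evap = 228.96 kW

228.96


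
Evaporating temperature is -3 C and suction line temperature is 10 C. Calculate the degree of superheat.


Superheat = T_suction - T_evap
Superheat = 10 - (-3)
Superheat = 13 K

13


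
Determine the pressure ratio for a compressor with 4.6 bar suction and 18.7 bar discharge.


PR = P_high / P_low
PR = 18.7 / 4.6
PR = 4.065

4.065


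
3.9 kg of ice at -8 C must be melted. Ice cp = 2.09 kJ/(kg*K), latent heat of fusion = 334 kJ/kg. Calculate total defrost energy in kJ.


Sensible heat = cp * dT = 2.09 * 8 = 16.72 kJ/kg
Total per kg = 16.72 + 334 = 350.72 kJ/kg
Q = m * total = 3.9 * 350.72
Q = 1367.8 kJ

1367.8


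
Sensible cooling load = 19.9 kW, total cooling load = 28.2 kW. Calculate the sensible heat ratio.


SHR = Q_sensible / Q_total
SHR = 19.9 / 28.2
SHR = 0.706

0.706


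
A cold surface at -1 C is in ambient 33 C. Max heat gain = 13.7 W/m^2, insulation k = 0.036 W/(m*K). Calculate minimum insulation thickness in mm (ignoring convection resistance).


dT = 33 - (-1) = 34 K
thickness = k * dT / q_max * 1000
thickness = 0.036 * 34 / 13.7 * 1000
thickness = 89.3 mm

89.3


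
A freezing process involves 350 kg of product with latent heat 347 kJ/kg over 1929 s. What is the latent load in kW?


Q_lat = m * h_fg / t
Q_lat = 350 * 347 / 1929
Q_lat = 62.96 kW

62.96


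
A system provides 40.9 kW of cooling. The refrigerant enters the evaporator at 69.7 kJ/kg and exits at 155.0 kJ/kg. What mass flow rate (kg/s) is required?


dh = 155.0 - 69.7 = 85.3 kJ/kg
m_dot = Q / dh = 40.9 / 85.3 = 0.4795 kg/s

0.4795


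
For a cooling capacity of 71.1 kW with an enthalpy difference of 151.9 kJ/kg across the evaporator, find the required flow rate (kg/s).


m_dot = Q / dh
m_dot = 71.1 / 151.9
m_dot = 0.4681 kg/s

0.4681


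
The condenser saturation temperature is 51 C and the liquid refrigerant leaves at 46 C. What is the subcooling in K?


Subcooling = T_cond - T_liquid
Subcooling = 51 - 46
Subcooling = 5 K

5


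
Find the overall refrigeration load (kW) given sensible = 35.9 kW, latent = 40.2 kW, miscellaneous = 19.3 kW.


Q_total = Q_s + Q_l + Q_misc
Q_total = 35.9 + 40.2 + 19.3
Q_total = 95.4 kW

95.4


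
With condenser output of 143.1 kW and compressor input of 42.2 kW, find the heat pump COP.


COP_hp = Q_cond / W
COP_hp = 143.1 / 42.2
COP_hp = 3.391

3.391


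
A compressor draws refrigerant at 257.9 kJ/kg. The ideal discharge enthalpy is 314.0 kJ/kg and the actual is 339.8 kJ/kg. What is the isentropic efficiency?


dh_ideal = 314.0 - 257.9 = 56.1 kJ/kg
dh_actual = 339.8 - 257.9 = 81.9 kJ/kg
eta_s = dh_ideal / dh_actual = 56.1 / 81.9
eta_s = 0.685

0.685


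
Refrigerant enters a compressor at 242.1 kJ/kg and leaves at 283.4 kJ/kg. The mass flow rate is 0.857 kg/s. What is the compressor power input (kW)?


dh = 283.4 - 242.1 = 41.3 kJ/kg
W = m_dot * dh = 0.857 * 41.3 = 35.39 kW

35.39


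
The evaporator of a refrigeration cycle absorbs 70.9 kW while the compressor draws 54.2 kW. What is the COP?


COP = Q_evap / W
COP = 70.9 / 54.2
COP = 1.308

1.308


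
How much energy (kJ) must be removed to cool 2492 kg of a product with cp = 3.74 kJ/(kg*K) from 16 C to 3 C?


dT = 16 - (3) = 13 K
Q = m * cp * dT = 2492 * 3.74 * 13
Q = 121161 kJ

121161


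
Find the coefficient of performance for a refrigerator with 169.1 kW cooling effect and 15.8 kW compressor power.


COP = Q_evap / W
COP = 169.1 / 15.8
COP = 10.703

10.703


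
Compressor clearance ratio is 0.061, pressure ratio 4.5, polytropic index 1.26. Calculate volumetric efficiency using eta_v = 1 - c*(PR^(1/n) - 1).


PR^(1/n) = 4.5^(1/1.26) = 3.29930625
eta_v = 1 - 0.061 * (3.29930625 - 1)
eta_v = 0.8597

0.8597


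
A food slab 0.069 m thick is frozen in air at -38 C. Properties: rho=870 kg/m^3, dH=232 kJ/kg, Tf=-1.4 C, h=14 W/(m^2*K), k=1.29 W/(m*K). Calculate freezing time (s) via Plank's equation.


dT = -1.4 - (-38) = 36.6 K
term1 = a/(2h) = 0.069/(2*14) = 0.002464285714
term2 = a^2/(8k) = 0.069^2/(8*1.29) = 0.0004613372093
t = rho*dH*1000/dT * (term1 + term2)
t = 870*232*1000/36.6 * (0.002464285714 + 0.0004613372093)
t = 16134 s

16134


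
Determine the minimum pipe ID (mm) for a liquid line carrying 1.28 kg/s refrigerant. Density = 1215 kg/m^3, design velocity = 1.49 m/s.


A = m_dot / (rho * v) = 1.28 / (1215 * 1.49) = 0.0007070455989 m^2
d = sqrt(4*A/pi) * 1000
d = 30.0 mm

30.0


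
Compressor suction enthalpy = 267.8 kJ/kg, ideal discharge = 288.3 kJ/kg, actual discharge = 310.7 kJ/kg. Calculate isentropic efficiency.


dh_ideal = 288.3 - 267.8 = 20.5 kJ/kg
dh_actual = 310.7 - 267.8 = 42.9 kJ/kg
eta_s = dh_ideal / dh_actual = 20.5 / 42.9
eta_s = 0.4779

0.4779


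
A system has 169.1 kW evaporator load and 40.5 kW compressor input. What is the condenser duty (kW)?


Q_cond = Q_evap + W
Q_cond = 169.1 + 40.5
Q_cond = 209.6 kW

209.6


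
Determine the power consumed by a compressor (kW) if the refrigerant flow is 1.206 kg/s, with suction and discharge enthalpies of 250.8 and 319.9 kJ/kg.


dh = 319.9 - 250.8 = 69.1 kJ/kg
W = m_dot * dh = 1.206 * 69.1 = 83.33 kW

83.33


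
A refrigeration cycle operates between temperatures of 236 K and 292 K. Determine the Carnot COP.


dT = 292 - 236 = 56 K
COP_carnot = T_cold / dT = 236 / 56
COP_carnot = 4.214

4.214


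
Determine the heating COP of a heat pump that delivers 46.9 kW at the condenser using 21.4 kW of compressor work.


COP_hp = Q_cond / W
COP_hp = 46.9 / 21.4
COP_hp = 2.192

2.192


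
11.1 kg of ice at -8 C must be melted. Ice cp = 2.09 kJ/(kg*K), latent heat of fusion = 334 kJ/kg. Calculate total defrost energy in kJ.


Sensible heat = cp * dT = 2.09 * 8 = 16.72 kJ/kg
Total per kg = 16.72 + 334 = 350.72 kJ/kg
Q = m * total = 11.1 * 350.72
Q = 3893.0 kJ

3893.0


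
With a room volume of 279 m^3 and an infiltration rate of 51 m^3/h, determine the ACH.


ACH = flow / volume
ACH = 51 / 279
ACH = 0.183

0.183


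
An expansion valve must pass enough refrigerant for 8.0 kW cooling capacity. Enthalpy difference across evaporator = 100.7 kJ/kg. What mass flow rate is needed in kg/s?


m_dot = Q / dh
m_dot = 8.0 / 100.7
m_dot = 0.0794 kg/s

0.0794


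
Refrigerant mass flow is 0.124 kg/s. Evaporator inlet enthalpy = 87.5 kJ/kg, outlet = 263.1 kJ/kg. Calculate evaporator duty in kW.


dh = 263.1 - 87.5 = 175.6 kJ/kg
Q_evap = m_dot * dh = 0.124 * 175.6
Q_evap = 21.77 kW

21.77


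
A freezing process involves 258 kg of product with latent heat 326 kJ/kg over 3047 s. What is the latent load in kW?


Q_lat = m * h_fg / t
Q_lat = 258 * 326 / 3047
Q_lat = 27.6 kW

27.6


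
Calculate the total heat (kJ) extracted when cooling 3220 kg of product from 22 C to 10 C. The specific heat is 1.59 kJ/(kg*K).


dT = 22 - (10) = 12 K
Q = m * cp * dT = 3220 * 1.59 * 12
Q = 61438 kJ

61438


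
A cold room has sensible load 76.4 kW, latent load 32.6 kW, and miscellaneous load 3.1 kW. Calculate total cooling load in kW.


Q_total = Q_s + Q_l + Q_misc
Q_total = 76.4 + 32.6 + 3.1
Q_total = 112.1 kW

112.1


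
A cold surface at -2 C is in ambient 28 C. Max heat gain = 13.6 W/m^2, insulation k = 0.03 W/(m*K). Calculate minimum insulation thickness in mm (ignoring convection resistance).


dT = 28 - (-2) = 30 K
thickness = k * dT / q_max * 1000
thickness = 0.03 * 30 / 13.6 * 1000
thickness = 66.2 mm

66.2


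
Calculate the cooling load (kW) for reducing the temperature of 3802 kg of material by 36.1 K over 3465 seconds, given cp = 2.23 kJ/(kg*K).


Q = m * cp * dT / t
Q = 3802 * 2.23 * 36.1 / 3465
Q = 88.333 kW

88.333
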